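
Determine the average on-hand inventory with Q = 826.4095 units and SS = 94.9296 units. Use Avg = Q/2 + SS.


Q/2 = 413.2047
Avg = 413.2047 + 94.9296 = 508.1343

508.1343 units


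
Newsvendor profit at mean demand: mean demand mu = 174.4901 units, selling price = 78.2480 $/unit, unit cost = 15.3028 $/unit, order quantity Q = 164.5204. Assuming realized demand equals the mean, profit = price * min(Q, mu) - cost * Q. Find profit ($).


Sales at mu = min(164.5204, 174.4901) = 164.5204
Revenue = 78.2480 * 164.5204 = 12873.3923
Total cost = 15.3028 * 164.5204 = 2517.6228
Profit = 12873.3923 - 2517.6228 = 10355.7695

10355.7695 $


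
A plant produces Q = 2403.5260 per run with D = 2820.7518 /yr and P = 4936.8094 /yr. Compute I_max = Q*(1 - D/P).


D/P = 0.5714
1 - D/P = 0.4286
I_max = 2403.5260 * 0.4286 = 1030.2199

1030.2199 units


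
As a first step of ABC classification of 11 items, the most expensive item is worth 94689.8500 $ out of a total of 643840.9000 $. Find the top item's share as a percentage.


Top item = 94689.8500
Total = 643840.9000
Percentage = 94689.8500 / 643840.9000 * 100 = 14.7070

14.7070%


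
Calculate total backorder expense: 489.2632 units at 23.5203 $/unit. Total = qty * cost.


Total = 489.2632 * 23.5203 = 11507.6172

11507.6172 $


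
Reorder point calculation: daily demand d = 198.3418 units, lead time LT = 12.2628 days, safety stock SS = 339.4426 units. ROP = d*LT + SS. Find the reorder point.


d*LT = 198.3418 * 12.2628 = 2432.2258
ROP = 2432.2258 + 339.4426 = 2771.6684

2771.6684 units


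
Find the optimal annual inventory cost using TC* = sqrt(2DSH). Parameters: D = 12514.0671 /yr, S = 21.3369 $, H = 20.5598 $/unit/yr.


2*D*S*H = 10979401.8938
TC* = sqrt(10979401.8938) = 3313.5181

3313.5181 $/yr


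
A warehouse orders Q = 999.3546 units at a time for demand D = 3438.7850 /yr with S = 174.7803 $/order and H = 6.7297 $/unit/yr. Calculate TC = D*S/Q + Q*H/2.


Ordering cost = D*S/Q = 601.4200
Holding cost = Q*H/2 = 3362.6783
TC = 601.4200 + 3362.6783 = 3964.0984

3964.0984 $/yr


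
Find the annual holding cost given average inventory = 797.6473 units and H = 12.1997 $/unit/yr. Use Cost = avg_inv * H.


Cost = 797.6473 * 12.1997 = 9731.0578

9731.0578 $/yr


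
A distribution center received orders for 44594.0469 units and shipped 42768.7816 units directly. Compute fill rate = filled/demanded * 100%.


FR = 42768.7816 / 44594.0469 * 100 = 95.9069

95.9069%


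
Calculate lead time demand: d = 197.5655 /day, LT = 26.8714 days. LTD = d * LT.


LTD = 197.5655 * 26.8714 = 5308.8616

5308.8616 units


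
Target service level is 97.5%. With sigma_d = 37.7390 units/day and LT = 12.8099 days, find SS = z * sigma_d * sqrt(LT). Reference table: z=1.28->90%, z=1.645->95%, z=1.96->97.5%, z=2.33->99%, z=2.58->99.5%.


From the table, SL = 97.5% corresponds to z = 1.96
sqrt(LT) = sqrt(12.8099) = 3.5791
SS = 1.96 * 37.7390 * 3.5791 = 264.7399

264.7399 units


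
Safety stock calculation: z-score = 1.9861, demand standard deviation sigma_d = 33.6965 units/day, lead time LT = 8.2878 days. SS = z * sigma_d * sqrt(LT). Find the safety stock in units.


sqrt(LT) = sqrt(8.2878) = 2.8789
SS = 1.9861 * 33.6965 * 2.8789 = 192.6662

192.6662 units


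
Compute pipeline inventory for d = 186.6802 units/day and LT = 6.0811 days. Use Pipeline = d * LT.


Pipeline = 186.6802 * 6.0811 = 1135.2210

1135.2210 units


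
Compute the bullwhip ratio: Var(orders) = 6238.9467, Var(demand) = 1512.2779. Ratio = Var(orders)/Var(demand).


BW = 6238.9467 / 1512.2779 = 4.1255

4.1255


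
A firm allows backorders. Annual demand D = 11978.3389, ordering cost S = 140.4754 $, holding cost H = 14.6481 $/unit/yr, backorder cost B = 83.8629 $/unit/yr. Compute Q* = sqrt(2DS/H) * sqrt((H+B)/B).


sqrt(2DS/H) = 479.3169
sqrt((H+B)/B) = 1.0838
Q* = 479.3169 * 1.0838 = 519.4936

519.4936 units


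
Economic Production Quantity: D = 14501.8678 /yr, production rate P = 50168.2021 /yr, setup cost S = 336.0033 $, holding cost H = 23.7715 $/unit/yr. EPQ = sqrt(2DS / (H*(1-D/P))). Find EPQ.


1 - D/P = 1 - 0.2891 = 0.7109
H*(1-D/P) = 16.9000
2DS = 9745350.8739
EPQ = sqrt(576648.2185) = 759.3736

759.3736 units


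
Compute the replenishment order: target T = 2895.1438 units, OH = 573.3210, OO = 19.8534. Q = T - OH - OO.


Inventory position = OH + OO = 573.3210 + 19.8534 = 593.1744
Q = 2895.1438 - 593.1744 = 2301.9694

2301.9694 units


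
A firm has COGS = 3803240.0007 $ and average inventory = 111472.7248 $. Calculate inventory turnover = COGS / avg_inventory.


Turnover = 3803240.0007 / 111472.7248 = 34.1181

34.1181


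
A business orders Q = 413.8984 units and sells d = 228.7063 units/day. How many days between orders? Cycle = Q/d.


Cycle = 413.8984 / 228.7063 = 1.8097

1.8097 days


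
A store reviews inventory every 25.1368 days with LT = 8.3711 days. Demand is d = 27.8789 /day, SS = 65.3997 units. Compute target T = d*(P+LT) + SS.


P + LT = 33.5079
d*(P+LT) = 27.8789 * 33.5079 = 934.1634
T = 934.1634 + 65.3997 = 999.5631

999.5631 units


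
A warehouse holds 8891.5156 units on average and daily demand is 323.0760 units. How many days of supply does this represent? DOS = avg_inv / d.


DOS = 8891.5156 / 323.0760 = 27.5214

27.5214 days


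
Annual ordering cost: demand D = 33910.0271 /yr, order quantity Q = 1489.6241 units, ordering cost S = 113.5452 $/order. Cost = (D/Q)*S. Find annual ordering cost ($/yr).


Number of orders = D/Q = 22.7642
Cost = 22.7642 * 113.5452 = 2584.7600

2584.7600 $/yr


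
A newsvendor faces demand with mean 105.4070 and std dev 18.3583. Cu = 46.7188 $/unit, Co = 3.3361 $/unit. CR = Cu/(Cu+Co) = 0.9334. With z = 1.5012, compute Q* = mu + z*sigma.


CR = Cu/(Cu+Co) = 46.7188/(46.7188+3.3361) = 0.9334
z = 1.5012
Q* = 105.4070 + 1.5012 * 18.3583 = 132.9665

132.9665 units


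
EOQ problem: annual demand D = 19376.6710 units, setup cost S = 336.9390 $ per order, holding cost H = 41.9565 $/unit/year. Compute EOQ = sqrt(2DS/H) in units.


2*D*S = 2 * 19376.6710 * 336.9390 = 13057512.3001
2*D*S/H = 311215.4803
EOQ = sqrt(311215.4803) = 557.8669

557.8669 units


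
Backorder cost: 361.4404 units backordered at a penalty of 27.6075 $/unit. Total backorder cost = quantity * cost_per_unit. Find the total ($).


Total = 361.4404 * 27.6075 = 9978.4658

9978.4658 $


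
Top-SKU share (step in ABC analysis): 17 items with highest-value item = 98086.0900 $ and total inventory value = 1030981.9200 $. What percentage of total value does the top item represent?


Top item = 98086.0900
Total = 1030981.9200
Percentage = 98086.0900 / 1030981.9200 * 100 = 9.5139

9.5139%


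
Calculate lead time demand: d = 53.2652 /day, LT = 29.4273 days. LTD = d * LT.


LTD = 53.2652 * 29.4273 = 1567.4510

1567.4510 units


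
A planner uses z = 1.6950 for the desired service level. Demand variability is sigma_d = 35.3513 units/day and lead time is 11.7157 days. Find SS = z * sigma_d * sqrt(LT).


sqrt(LT) = sqrt(11.7157) = 3.4228
SS = 1.6950 * 35.3513 * 3.4228 = 205.0970

205.0970 units


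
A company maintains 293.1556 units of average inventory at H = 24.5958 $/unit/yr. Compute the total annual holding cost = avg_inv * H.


Cost = 293.1556 * 24.5958 = 7210.3965

7210.3965 $/yr


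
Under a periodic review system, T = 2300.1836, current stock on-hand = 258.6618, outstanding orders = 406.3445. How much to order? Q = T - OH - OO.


Inventory position = OH + OO = 258.6618 + 406.3445 = 665.0063
Q = 2300.1836 - 665.0063 = 1635.1773

1635.1773 units


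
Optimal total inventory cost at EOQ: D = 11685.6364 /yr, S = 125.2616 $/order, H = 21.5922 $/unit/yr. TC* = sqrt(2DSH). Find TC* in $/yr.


2*D*S*H = 63211662.6596
TC* = sqrt(63211662.6596) = 7950.5762

7950.5762 $/yr


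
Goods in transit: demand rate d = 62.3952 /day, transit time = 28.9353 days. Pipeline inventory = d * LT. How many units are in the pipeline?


Pipeline = 62.3952 * 28.9353 = 1805.4238

1805.4238 units


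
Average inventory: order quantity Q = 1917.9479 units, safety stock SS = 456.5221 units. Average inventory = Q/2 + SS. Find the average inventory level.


Q/2 = 958.9739
Avg = 958.9739 + 456.5221 = 1415.4960

1415.4960 units


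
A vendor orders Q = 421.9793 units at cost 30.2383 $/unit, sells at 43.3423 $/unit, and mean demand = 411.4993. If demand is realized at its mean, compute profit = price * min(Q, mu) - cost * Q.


Sales at mu = min(421.9793, 411.4993) = 411.4993
Revenue = 43.3423 * 411.4993 = 17835.3261
Total cost = 30.2383 * 421.9793 = 12759.9367
Profit = 17835.3261 - 12759.9367 = 5075.3894

5075.3894 $


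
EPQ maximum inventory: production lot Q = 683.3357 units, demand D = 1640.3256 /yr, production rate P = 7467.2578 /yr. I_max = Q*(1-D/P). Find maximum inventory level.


D/P = 0.2197
1 - D/P = 0.7803
I_max = 683.3357 * 0.7803 = 533.2280

533.2280 units


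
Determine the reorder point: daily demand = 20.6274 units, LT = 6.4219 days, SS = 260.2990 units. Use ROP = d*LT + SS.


d*LT = 20.6274 * 6.4219 = 132.4671
ROP = 132.4671 + 260.2990 = 392.7661

392.7661 units


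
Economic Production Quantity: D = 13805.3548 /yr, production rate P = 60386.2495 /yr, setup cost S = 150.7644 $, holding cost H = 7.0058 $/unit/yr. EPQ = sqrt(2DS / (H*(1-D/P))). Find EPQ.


1 - D/P = 1 - 0.2286 = 0.7714
H*(1-D/P) = 5.4042
2DS = 4162712.0664
EPQ = sqrt(770280.4368) = 877.6562

877.6562 units


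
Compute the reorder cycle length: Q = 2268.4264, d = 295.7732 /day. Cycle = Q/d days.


Cycle = 2268.4264 / 295.7732 = 7.6695

7.6695 days


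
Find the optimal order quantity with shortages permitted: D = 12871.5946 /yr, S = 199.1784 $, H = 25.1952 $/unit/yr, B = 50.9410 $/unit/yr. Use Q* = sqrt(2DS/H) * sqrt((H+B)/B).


sqrt(2DS/H) = 451.1214
sqrt((H+B)/B) = 1.2225
Q* = 451.1214 * 1.2225 = 551.5124

551.5124 units


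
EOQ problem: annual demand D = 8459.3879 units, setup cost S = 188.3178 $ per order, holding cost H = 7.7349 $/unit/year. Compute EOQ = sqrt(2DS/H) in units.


2*D*S = 2 * 8459.3879 * 188.3178 = 3186106.6373
2*D*S/H = 411913.1000
EOQ = sqrt(411913.1000) = 641.8046

641.8046 units


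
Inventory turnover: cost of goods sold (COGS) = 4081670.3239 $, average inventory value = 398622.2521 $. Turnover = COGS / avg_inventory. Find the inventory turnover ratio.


Turnover = 4081670.3239 / 398622.2521 = 10.2394

10.2394


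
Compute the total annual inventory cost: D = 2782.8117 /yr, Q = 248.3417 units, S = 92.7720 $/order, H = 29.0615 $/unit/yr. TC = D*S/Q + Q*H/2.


Ordering cost = D*S/Q = 1039.5637
Holding cost = Q*H/2 = 3608.5912
TC = 1039.5637 + 3608.5912 = 4648.1548

4648.1548 $/yr


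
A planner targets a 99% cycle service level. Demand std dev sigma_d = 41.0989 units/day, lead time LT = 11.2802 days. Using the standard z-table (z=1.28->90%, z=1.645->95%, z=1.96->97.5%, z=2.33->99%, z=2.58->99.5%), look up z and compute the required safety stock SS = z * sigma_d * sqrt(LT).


From the table, SL = 99% corresponds to z = 2.33
sqrt(LT) = sqrt(11.2802) = 3.3586
SS = 2.33 * 41.0989 * 3.3586 = 321.6211

321.6211 units


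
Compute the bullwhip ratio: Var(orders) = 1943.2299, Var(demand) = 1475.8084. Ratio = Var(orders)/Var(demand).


BW = 1943.2299 / 1475.8084 = 1.3167

1.3167


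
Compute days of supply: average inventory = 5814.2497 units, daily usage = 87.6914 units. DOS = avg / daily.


DOS = 5814.2497 / 87.6914 = 66.3035

66.3035 days


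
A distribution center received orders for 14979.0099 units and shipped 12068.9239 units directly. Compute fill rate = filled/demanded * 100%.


FR = 12068.9239 / 14979.0099 * 100 = 80.5722

80.5722%


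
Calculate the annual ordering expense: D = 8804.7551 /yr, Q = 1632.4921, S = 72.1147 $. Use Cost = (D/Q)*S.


Number of orders = D/Q = 5.3934
Cost = 5.3934 * 72.1147 = 388.9466

388.9466 $/yr


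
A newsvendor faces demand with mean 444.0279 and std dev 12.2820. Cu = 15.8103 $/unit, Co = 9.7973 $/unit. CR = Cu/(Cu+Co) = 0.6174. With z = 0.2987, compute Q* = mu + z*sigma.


CR = Cu/(Cu+Co) = 15.8103/(15.8103+9.7973) = 0.6174
z = 0.2987
Q* = 444.0279 + 0.2987 * 12.2820 = 447.6965

447.6965 units


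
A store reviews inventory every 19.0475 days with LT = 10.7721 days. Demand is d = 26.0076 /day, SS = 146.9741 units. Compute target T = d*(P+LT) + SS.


P + LT = 29.8196
d*(P+LT) = 26.0076 * 29.8196 = 775.5362
T = 775.5362 + 146.9741 = 922.5103

922.5103 units


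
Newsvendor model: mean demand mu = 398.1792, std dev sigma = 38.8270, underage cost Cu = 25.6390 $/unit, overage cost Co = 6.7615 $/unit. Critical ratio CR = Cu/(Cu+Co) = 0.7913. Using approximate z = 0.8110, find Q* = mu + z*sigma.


CR = Cu/(Cu+Co) = 25.6390/(25.6390+6.7615) = 0.7913
z = 0.8110
Q* = 398.1792 + 0.8110 * 38.8270 = 429.6679

429.6679 units


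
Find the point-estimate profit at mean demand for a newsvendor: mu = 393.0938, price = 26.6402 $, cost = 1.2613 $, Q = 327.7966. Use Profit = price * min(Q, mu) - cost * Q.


Sales at mu = min(327.7966, 393.0938) = 327.7966
Revenue = 26.6402 * 327.7966 = 8732.5670
Total cost = 1.2613 * 327.7966 = 413.4499
Profit = 8732.5670 - 413.4499 = 8319.1171

8319.1171 $


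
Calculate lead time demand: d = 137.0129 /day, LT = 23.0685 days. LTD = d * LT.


LTD = 137.0129 * 23.0685 = 3160.6821

3160.6821 units


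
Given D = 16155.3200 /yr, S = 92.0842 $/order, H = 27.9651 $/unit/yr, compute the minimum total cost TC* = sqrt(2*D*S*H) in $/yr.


2*D*S*H = 83204546.2546
TC* = sqrt(83204546.2546) = 9121.6526

9121.6526 $/yr


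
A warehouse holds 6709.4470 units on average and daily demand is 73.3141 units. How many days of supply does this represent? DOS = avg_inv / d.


DOS = 6709.4470 / 73.3141 = 91.5165

91.5165 days


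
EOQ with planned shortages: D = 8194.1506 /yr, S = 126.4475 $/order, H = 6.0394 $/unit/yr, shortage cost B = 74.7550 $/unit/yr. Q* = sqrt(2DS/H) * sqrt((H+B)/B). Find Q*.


sqrt(2DS/H) = 585.7674
sqrt((H+B)/B) = 1.0396
Q* = 585.7674 * 1.0396 = 608.9697

608.9697 units


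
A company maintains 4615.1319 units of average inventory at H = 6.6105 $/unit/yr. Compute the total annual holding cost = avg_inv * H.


Cost = 4615.1319 * 6.6105 = 30508.3294

30508.3294 $/yr


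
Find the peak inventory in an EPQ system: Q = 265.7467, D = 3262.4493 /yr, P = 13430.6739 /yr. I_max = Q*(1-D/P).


D/P = 0.2429
1 - D/P = 0.7571
I_max = 265.7467 * 0.7571 = 201.1941

201.1941 units


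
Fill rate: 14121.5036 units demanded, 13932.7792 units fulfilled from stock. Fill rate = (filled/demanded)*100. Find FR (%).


FR = 13932.7792 / 14121.5036 * 100 = 98.6636

98.6636%


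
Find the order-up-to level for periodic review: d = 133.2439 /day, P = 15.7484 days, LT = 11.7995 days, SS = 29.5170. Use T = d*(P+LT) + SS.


P + LT = 27.5479
d*(P+LT) = 133.2439 * 27.5479 = 3670.5896
T = 3670.5896 + 29.5170 = 3700.1066

3700.1066 units


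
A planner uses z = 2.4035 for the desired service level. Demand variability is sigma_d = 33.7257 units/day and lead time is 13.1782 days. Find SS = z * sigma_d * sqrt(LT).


sqrt(LT) = sqrt(13.1782) = 3.6302
SS = 2.4035 * 33.7257 * 3.6302 = 294.2613

294.2613 units


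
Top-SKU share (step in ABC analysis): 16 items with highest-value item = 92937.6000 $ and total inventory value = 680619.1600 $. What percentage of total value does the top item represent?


Top item = 92937.6000
Total = 680619.1600
Percentage = 92937.6000 / 680619.1600 * 100 = 13.6549

13.6549%


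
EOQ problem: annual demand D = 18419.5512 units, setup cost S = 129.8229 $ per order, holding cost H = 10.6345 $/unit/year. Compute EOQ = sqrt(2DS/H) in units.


2*D*S = 2 * 18419.5512 * 129.8229 = 4782559.1070
2*D*S/H = 449721.1065
EOQ = sqrt(449721.1065) = 670.6125

670.6125 units


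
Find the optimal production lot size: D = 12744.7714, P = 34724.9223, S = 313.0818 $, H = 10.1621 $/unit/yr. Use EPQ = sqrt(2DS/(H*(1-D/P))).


1 - D/P = 1 - 0.3670 = 0.6330
H*(1-D/P) = 6.4324
2DS = 7980311.9410
EPQ = sqrt(1240643.5341) = 1113.8418

1113.8418 units


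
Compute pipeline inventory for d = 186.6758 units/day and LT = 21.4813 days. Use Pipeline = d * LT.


Pipeline = 186.6758 * 21.4813 = 4010.0389

4010.0389 units


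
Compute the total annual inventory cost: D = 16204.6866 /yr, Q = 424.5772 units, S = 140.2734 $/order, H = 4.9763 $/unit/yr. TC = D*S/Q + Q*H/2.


Ordering cost = D*S/Q = 5353.7648
Holding cost = Q*H/2 = 1056.4118
TC = 5353.7648 + 1056.4118 = 6410.1766

6410.1766 $/yr


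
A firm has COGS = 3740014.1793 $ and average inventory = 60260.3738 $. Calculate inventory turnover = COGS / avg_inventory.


Turnover = 3740014.1793 / 60260.3738 = 62.0642

62.0642


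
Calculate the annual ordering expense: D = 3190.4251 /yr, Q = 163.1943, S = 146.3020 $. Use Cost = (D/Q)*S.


Number of orders = D/Q = 19.5499
Cost = 19.5499 * 146.3020 = 2860.1831

2860.1831 $/yr


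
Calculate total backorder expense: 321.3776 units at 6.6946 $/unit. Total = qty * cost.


Total = 321.3776 * 6.6946 = 2151.4945

2151.4945 $


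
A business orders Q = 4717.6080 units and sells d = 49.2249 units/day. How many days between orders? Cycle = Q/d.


Cycle = 4717.6080 / 49.2249 = 95.8378

95.8378 days


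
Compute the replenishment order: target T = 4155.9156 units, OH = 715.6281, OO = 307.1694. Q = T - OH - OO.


Inventory position = OH + OO = 715.6281 + 307.1694 = 1022.7975
Q = 4155.9156 - 1022.7975 = 3133.1181

3133.1181 units


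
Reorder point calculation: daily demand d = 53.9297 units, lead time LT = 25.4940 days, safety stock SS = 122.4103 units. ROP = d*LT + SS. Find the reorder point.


d*LT = 53.9297 * 25.4940 = 1374.8838
ROP = 1374.8838 + 122.4103 = 1497.2941

1497.2941 units


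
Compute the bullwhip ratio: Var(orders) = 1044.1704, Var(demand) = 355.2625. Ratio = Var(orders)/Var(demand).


BW = 1044.1704 / 355.2625 = 2.9392

2.9392


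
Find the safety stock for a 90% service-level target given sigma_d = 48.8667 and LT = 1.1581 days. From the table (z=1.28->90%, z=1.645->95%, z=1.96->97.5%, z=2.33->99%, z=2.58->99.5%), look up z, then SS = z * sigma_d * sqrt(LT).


From the table, SL = 90% corresponds to z = 1.28
sqrt(LT) = sqrt(1.1581) = 1.0762
SS = 1.28 * 48.8667 * 1.0762 = 67.3125

67.3125 units


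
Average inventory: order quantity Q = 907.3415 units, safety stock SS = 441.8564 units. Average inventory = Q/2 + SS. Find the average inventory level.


Q/2 = 453.6707
Avg = 453.6707 + 441.8564 = 895.5272

895.5272 units


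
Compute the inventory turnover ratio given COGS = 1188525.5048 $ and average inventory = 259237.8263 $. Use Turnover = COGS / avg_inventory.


Turnover = 1188525.5048 / 259237.8263 = 4.5847

4.5847


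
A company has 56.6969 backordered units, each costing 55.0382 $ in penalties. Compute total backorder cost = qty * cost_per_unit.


Total = 56.6969 * 55.0382 = 3120.4953

3120.4953 $


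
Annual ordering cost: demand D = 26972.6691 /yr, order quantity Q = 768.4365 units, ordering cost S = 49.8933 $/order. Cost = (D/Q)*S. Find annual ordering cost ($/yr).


Number of orders = D/Q = 35.1007
Cost = 35.1007 * 49.8933 = 1751.2904

1751.2904 $/yr


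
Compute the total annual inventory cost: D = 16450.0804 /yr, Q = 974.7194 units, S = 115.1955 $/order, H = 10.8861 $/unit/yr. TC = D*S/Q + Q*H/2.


Ordering cost = D*S/Q = 1944.1239
Holding cost = Q*H/2 = 5305.4464
TC = 1944.1239 + 5305.4464 = 7249.5703

7249.5703 $/yr


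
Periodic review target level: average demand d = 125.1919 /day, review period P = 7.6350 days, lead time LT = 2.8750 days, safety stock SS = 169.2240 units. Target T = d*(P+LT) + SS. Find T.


P + LT = 10.5100
d*(P+LT) = 125.1919 * 10.5100 = 1315.7669
T = 1315.7669 + 169.2240 = 1484.9909

1484.9909 units


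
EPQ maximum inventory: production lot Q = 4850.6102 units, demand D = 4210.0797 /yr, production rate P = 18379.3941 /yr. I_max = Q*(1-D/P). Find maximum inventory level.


D/P = 0.2291
1 - D/P = 0.7709
I_max = 4850.6102 * 0.7709 = 3739.5042

3739.5042 units


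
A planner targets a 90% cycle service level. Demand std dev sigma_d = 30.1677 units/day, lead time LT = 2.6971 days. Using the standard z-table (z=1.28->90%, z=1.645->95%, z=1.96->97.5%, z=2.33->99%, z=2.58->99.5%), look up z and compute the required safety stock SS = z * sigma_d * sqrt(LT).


From the table, SL = 90% corresponds to z = 1.28
sqrt(LT) = sqrt(2.6971) = 1.6423
SS = 1.28 * 30.1677 * 1.6423 = 63.4163

63.4163 units


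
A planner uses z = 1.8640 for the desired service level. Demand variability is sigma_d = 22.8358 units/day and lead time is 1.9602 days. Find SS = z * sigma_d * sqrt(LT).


sqrt(LT) = sqrt(1.9602) = 1.4001
SS = 1.8640 * 22.8358 * 1.4001 = 59.5953

59.5953 units


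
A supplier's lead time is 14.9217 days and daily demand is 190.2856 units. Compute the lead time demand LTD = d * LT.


LTD = 190.2856 * 14.9217 = 2839.3846

2839.3846 units


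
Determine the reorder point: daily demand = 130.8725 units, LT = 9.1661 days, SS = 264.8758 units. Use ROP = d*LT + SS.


d*LT = 130.8725 * 9.1661 = 1199.5904
ROP = 1199.5904 + 264.8758 = 1464.4662

1464.4662 units


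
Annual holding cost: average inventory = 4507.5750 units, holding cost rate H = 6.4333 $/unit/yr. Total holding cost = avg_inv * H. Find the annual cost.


Cost = 4507.5750 * 6.4333 = 28998.5822

28998.5822 $/yr


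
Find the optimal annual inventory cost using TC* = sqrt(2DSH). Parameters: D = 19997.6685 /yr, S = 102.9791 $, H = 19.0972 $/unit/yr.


2*D*S*H = 78655328.4269
TC* = sqrt(78655328.4269) = 8868.7839

8868.7839 $/yr


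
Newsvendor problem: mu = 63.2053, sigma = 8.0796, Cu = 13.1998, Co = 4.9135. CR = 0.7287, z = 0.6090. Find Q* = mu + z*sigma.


CR = Cu/(Cu+Co) = 13.1998/(13.1998+4.9135) = 0.7287
z = 0.6090
Q* = 63.2053 + 0.6090 * 8.0796 = 68.1258

68.1258 units


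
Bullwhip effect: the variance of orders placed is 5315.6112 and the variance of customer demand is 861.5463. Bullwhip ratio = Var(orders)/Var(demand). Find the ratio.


BW = 5315.6112 / 861.5463 = 6.1698

6.1698


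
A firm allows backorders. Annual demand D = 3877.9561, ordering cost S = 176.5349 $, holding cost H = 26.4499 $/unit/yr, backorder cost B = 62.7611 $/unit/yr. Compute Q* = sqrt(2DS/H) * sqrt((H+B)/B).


sqrt(2DS/H) = 227.5201
sqrt((H+B)/B) = 1.1922
Q* = 227.5201 * 1.1922 = 271.2587

271.2587 units


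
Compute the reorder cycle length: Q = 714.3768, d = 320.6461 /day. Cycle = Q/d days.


Cycle = 714.3768 / 320.6461 = 2.2279

2.2279 days


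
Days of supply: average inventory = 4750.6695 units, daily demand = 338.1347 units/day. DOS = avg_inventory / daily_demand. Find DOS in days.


DOS = 4750.6695 / 338.1347 = 14.0496

14.0496 days


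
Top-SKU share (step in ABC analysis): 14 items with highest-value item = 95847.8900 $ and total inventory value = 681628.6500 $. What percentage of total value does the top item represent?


Top item = 95847.8900
Total = 681628.6500
Percentage = 95847.8900 / 681628.6500 * 100 = 14.0616

14.0616%


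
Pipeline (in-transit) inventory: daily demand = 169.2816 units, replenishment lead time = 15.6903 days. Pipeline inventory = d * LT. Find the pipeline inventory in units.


Pipeline = 169.2816 * 15.6903 = 2656.0791

2656.0791 units


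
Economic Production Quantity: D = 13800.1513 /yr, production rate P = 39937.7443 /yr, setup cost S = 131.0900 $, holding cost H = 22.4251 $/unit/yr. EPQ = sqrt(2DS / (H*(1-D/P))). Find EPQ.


1 - D/P = 1 - 0.3455 = 0.6545
H*(1-D/P) = 14.6763
2DS = 3618123.6678
EPQ = sqrt(246528.4015) = 496.5163

496.5163 units


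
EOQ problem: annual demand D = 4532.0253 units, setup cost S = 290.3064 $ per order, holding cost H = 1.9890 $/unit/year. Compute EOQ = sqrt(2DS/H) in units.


2*D*S = 2 * 4532.0253 * 290.3064 = 2631351.8991
2*D*S/H = 1322952.1866
EOQ = sqrt(1322952.1866) = 1150.1966

1150.1966 units


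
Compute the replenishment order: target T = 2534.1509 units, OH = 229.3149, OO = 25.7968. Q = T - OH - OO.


Inventory position = OH + OO = 229.3149 + 25.7968 = 255.1117
Q = 2534.1509 - 255.1117 = 2279.0392

2279.0392 units


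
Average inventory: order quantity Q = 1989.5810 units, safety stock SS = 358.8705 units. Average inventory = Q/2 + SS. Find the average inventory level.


Q/2 = 994.7905
Avg = 994.7905 + 358.8705 = 1353.6610

1353.6610 units


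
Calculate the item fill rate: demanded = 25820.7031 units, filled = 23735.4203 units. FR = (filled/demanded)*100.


FR = 23735.4203 / 25820.7031 * 100 = 91.9240

91.9240%


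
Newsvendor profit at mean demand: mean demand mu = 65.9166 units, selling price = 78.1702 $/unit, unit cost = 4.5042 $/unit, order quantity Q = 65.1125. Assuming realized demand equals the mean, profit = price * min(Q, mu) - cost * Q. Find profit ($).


Sales at mu = min(65.1125, 65.9166) = 65.1125
Revenue = 78.1702 * 65.1125 = 5089.8571
Total cost = 4.5042 * 65.1125 = 293.2797
Profit = 5089.8571 - 293.2797 = 4796.5774

4796.5774 $


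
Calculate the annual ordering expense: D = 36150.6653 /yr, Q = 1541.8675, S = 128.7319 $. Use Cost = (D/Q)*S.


Number of orders = D/Q = 23.4460
Cost = 23.4460 * 128.7319 = 3018.2515

3018.2515 $/yr


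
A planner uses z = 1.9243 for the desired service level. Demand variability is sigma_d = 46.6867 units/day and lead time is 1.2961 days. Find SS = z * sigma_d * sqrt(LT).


sqrt(LT) = sqrt(1.2961) = 1.1385
SS = 1.9243 * 46.6867 * 1.1385 = 102.2787

102.2787 units


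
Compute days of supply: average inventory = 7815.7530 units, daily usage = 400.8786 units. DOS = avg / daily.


DOS = 7815.7530 / 400.8786 = 19.4966

19.4966 days


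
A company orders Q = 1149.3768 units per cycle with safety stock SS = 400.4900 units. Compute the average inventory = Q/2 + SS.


Q/2 = 574.6884
Avg = 574.6884 + 400.4900 = 975.1784

975.1784 units


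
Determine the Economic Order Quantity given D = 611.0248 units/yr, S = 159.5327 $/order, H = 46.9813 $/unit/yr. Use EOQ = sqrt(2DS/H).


2*D*S = 2 * 611.0248 * 159.5327 = 194956.8722
2*D*S/H = 4149.6696
EOQ = sqrt(4149.6696) = 64.4179

64.4179 units


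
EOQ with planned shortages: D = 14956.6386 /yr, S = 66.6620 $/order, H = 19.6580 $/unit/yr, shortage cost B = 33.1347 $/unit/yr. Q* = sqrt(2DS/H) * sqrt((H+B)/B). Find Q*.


sqrt(2DS/H) = 318.4942
sqrt((H+B)/B) = 1.2623
Q* = 318.4942 * 1.2623 = 402.0193

402.0193 units


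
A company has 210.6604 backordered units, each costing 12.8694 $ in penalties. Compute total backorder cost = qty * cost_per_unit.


Total = 210.6604 * 12.8694 = 2711.0730

2711.0730 $


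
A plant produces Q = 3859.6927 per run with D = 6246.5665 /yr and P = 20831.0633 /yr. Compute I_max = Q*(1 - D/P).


D/P = 0.2999
1 - D/P = 0.7001
I_max = 3859.6927 * 0.7001 = 2702.2949

2702.2949 units


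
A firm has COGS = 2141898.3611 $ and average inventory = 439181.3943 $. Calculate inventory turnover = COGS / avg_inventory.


Turnover = 2141898.3611 / 439181.3943 = 4.8770

4.8770


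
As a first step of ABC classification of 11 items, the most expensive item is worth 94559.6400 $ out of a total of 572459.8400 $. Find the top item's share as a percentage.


Top item = 94559.6400
Total = 572459.8400
Percentage = 94559.6400 / 572459.8400 * 100 = 16.5181

16.5181%


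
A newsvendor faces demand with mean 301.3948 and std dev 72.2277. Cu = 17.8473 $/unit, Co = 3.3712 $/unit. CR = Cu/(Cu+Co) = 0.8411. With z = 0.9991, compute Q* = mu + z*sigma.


CR = Cu/(Cu+Co) = 17.8473/(17.8473+3.3712) = 0.8411
z = 0.9991
Q* = 301.3948 + 0.9991 * 72.2277 = 373.5575

373.5575 units


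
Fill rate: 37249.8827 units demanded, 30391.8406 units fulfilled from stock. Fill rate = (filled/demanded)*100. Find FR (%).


FR = 30391.8406 / 37249.8827 * 100 = 81.5891

81.5891%


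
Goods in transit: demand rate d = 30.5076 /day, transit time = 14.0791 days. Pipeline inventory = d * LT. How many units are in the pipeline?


Pipeline = 30.5076 * 14.0791 = 429.5196

429.5196 units


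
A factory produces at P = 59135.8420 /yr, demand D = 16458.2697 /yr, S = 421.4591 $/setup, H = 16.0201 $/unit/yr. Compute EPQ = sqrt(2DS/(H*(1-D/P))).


1 - D/P = 1 - 0.2783 = 0.7217
H*(1-D/P) = 11.5615
2DS = 13872975.0706
EPQ = sqrt(1199928.7561) = 1095.4126

1095.4126 units


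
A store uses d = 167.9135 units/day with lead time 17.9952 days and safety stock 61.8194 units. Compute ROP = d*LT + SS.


d*LT = 167.9135 * 17.9952 = 3021.6370
ROP = 3021.6370 + 61.8194 = 3083.4564

3083.4564 units


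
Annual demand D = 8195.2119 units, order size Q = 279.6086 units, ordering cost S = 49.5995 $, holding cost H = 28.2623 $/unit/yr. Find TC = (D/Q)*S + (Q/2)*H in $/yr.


Ordering cost = D*S/Q = 1453.7407
Holding cost = Q*H/2 = 3951.1911
TC = 1453.7407 + 3951.1911 = 5404.9318

5404.9318 $/yr


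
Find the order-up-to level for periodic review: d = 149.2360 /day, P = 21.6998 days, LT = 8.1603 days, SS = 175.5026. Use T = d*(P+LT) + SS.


P + LT = 29.8601
d*(P+LT) = 149.2360 * 29.8601 = 4456.2019
T = 4456.2019 + 175.5026 = 4631.7045

4631.7045 units


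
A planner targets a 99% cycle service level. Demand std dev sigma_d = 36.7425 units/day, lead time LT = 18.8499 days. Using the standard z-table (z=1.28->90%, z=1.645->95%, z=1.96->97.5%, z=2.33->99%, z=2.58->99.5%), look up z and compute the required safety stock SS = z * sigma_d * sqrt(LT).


From the table, SL = 99% corresponds to z = 2.33
sqrt(LT) = sqrt(18.8499) = 4.3416
SS = 2.33 * 36.7425 * 4.3416 = 371.6885

371.6885 units


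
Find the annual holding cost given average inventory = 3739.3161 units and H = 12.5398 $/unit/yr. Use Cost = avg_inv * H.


Cost = 3739.3161 * 12.5398 = 46890.2760

46890.2760 $/yr


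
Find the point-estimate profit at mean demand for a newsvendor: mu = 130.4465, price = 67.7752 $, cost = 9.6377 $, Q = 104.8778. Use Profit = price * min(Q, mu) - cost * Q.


Sales at mu = min(104.8778, 130.4465) = 104.8778
Revenue = 67.7752 * 104.8778 = 7108.1139
Total cost = 9.6377 * 104.8778 = 1010.7808
Profit = 7108.1139 - 1010.7808 = 6097.3331

6097.3331 $


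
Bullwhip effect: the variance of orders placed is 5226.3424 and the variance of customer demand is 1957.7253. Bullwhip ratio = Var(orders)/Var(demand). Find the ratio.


BW = 5226.3424 / 1957.7253 = 2.6696

2.6696


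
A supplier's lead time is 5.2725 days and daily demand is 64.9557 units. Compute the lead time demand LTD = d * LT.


LTD = 64.9557 * 5.2725 = 342.4789

342.4789 units


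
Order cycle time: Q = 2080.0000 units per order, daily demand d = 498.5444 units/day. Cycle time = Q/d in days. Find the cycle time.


Cycle = 2080.0000 / 498.5444 = 4.1721

4.1721 days


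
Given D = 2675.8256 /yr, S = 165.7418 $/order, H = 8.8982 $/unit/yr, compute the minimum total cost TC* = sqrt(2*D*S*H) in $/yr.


2*D*S*H = 7892634.9093
TC* = sqrt(7892634.9093) = 2809.3834

2809.3834 $/yr


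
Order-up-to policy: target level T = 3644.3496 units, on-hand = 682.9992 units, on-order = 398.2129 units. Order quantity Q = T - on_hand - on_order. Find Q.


Inventory position = OH + OO = 682.9992 + 398.2129 = 1081.2121
Q = 3644.3496 - 1081.2121 = 2563.1375

2563.1375 units


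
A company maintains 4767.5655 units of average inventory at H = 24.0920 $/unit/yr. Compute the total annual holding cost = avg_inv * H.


Cost = 4767.5655 * 24.0920 = 114860.1880

114860.1880 $/yr


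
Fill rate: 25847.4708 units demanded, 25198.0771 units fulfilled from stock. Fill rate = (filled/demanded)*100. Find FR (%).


FR = 25198.0771 / 25847.4708 * 100 = 97.4876

97.4876%


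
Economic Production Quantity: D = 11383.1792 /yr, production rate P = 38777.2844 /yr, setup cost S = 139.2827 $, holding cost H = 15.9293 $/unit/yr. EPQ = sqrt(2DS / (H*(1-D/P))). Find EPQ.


1 - D/P = 1 - 0.2936 = 0.7064
H*(1-D/P) = 11.2532
2DS = 3170959.8671
EPQ = sqrt(281782.7003) = 530.8321

530.8321 units


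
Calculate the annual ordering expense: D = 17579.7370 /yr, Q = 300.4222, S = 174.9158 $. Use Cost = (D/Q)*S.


Number of orders = D/Q = 58.5168
Cost = 58.5168 * 174.9158 = 10235.5078

10235.5078 $/yr


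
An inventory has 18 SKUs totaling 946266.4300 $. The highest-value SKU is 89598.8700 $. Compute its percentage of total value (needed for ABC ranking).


Top item = 89598.8700
Total = 946266.4300
Percentage = 89598.8700 / 946266.4300 * 100 = 9.4687

9.4687%


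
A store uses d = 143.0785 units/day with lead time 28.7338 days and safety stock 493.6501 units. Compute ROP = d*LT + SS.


d*LT = 143.0785 * 28.7338 = 4111.1890
ROP = 4111.1890 + 493.6501 = 4604.8391

4604.8391 units


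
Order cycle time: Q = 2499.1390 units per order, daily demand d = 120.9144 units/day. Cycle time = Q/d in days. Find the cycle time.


Cycle = 2499.1390 / 120.9144 = 20.6687

20.6687 days


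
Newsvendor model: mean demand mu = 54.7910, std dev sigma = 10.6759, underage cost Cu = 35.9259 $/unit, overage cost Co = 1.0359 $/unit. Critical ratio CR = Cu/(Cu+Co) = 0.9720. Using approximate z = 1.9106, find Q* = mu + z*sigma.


CR = Cu/(Cu+Co) = 35.9259/(35.9259+1.0359) = 0.9720
z = 1.9106
Q* = 54.7910 + 1.9106 * 10.6759 = 75.1884

75.1884 units


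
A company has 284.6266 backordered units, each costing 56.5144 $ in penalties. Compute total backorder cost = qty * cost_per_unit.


Total = 284.6266 * 56.5144 = 16085.5015

16085.5015 $


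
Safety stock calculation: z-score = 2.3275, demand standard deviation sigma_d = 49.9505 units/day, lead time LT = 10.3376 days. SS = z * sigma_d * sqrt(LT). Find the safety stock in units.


sqrt(LT) = sqrt(10.3376) = 3.2152
SS = 2.3275 * 49.9505 * 3.2152 = 373.8001

373.8001 units


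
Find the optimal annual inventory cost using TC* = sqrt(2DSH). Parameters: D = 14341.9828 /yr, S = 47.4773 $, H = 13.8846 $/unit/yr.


2*D*S*H = 18908565.3422
TC* = sqrt(18908565.3422) = 4348.3980

4348.3980 $/yr


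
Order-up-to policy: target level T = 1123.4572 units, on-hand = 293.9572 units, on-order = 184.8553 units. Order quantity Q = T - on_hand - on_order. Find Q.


Inventory position = OH + OO = 293.9572 + 184.8553 = 478.8125
Q = 1123.4572 - 478.8125 = 644.6447

644.6447 units


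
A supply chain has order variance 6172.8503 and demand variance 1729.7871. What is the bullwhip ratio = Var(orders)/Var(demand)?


BW = 6172.8503 / 1729.7871 = 3.5686

3.5686


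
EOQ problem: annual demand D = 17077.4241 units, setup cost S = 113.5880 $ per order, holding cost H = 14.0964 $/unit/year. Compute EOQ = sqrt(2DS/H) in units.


2*D*S = 2 * 17077.4241 * 113.5880 = 3879580.8973
2*D*S/H = 275217.8498
EOQ = sqrt(275217.8498) = 524.6121

524.6121 units


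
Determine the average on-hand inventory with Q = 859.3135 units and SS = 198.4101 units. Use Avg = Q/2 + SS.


Q/2 = 429.6567
Avg = 429.6567 + 198.4101 = 628.0668

628.0668 units


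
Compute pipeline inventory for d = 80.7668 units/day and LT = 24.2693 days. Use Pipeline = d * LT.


Pipeline = 80.7668 * 24.2693 = 1960.1537

1960.1537 units


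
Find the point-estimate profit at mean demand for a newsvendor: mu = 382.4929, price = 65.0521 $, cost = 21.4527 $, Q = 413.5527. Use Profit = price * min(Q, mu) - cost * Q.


Sales at mu = min(413.5527, 382.4929) = 382.4929
Revenue = 65.0521 * 382.4929 = 24881.9664
Total cost = 21.4527 * 413.5527 = 8871.8220
Profit = 24881.9664 - 8871.8220 = 16010.1444

16010.1444 $


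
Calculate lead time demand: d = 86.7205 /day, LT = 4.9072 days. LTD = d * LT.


LTD = 86.7205 * 4.9072 = 425.5548

425.5548 units


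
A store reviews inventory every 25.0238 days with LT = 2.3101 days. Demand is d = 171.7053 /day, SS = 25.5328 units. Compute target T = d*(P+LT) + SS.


P + LT = 27.3339
d*(P+LT) = 171.7053 * 27.3339 = 4693.3755
T = 4693.3755 + 25.5328 = 4718.9083

4718.9083 units


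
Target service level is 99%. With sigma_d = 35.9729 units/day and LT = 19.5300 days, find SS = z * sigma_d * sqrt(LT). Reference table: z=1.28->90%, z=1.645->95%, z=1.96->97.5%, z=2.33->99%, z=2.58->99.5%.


From the table, SL = 99% corresponds to z = 2.33
sqrt(LT) = sqrt(19.5300) = 4.4193
SS = 2.33 * 35.9729 * 4.4193 = 370.4098

370.4098 units


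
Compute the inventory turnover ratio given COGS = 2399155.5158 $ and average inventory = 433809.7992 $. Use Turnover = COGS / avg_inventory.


Turnover = 2399155.5158 / 433809.7992 = 5.5304

5.5304


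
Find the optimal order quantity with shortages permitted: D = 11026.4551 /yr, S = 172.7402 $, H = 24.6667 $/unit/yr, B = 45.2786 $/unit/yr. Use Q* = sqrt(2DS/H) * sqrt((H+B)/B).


sqrt(2DS/H) = 392.9833
sqrt((H+B)/B) = 1.2429
Q* = 392.9833 * 1.2429 = 488.4352

488.4352 units


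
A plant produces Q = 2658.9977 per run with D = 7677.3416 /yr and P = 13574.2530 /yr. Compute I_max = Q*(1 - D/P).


D/P = 0.5656
1 - D/P = 0.4344
I_max = 2658.9977 * 0.4344 = 1155.1187

1155.1187 units


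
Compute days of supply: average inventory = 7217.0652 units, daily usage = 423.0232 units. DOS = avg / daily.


DOS = 7217.0652 / 423.0232 = 17.0607

17.0607 days


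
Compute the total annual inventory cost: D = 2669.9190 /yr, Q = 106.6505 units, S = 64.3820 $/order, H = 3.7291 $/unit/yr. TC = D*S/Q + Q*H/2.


Ordering cost = D*S/Q = 1611.7573
Holding cost = Q*H/2 = 198.8552
TC = 1611.7573 + 198.8552 = 1810.6125

1810.6125 $/yr


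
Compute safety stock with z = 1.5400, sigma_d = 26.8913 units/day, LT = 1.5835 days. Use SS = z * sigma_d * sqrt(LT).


sqrt(LT) = sqrt(1.5835) = 1.2584
SS = 1.5400 * 26.8913 * 1.2584 = 52.1125

52.1125 units


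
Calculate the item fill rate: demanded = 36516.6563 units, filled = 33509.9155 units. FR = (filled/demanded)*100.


FR = 33509.9155 / 36516.6563 * 100 = 91.7661

91.7661%


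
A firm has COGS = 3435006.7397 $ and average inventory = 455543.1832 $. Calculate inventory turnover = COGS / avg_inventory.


Turnover = 3435006.7397 / 455543.1832 = 7.5405

7.5405


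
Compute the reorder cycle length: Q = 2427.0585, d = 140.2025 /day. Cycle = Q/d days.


Cycle = 2427.0585 / 140.2025 = 17.3111

17.3111 days


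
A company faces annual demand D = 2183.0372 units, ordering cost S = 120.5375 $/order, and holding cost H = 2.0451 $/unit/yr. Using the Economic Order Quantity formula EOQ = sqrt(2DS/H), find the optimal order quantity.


2*D*S = 2 * 2183.0372 * 120.5375 = 526275.6930
2*D*S/H = 257334.9435
EOQ = sqrt(257334.9435) = 507.2819

507.2819 units


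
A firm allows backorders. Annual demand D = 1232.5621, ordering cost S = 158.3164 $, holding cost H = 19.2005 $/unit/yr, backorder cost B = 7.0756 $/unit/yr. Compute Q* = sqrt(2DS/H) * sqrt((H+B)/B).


sqrt(2DS/H) = 142.5693
sqrt((H+B)/B) = 1.9271
Q* = 142.5693 * 1.9271 = 274.7419

274.7419 units


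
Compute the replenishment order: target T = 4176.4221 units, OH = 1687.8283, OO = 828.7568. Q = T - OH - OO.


Inventory position = OH + OO = 1687.8283 + 828.7568 = 2516.5851
Q = 4176.4221 - 2516.5851 = 1659.8370

1659.8370 units


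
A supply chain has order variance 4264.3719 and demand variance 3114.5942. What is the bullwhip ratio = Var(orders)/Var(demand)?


BW = 4264.3719 / 3114.5942 = 1.3692

1.3692


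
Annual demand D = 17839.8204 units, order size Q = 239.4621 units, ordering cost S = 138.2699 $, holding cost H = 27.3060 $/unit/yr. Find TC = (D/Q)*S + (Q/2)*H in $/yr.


Ordering cost = D*S/Q = 10301.0463
Holding cost = Q*H/2 = 3269.3761
TC = 10301.0463 + 3269.3761 = 13570.4224

13570.4224 $/yr


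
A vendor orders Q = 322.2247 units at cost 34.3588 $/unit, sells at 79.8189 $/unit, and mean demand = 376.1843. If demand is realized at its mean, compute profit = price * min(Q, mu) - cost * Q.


Sales at mu = min(322.2247, 376.1843) = 322.2247
Revenue = 79.8189 * 322.2247 = 25719.6211
Total cost = 34.3588 * 322.2247 = 11071.2540
Profit = 25719.6211 - 11071.2540 = 14648.3671

14648.3671 $
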